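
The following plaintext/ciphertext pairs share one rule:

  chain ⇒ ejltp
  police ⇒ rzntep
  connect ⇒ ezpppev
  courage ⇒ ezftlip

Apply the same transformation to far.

hlt

Vowels shift forward by 11 and consonants shift forward by 2.
On far: f(cons)+2=h, a(vowel)+11=l, r(cons)+2=t.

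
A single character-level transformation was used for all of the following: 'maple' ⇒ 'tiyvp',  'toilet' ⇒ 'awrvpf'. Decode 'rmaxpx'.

In maple: m→t is +7, a→i is +8, p→y is +9, l→v is +10 — the shift increases by 1 each position. Letter i (0-indexed) is shifted by i+7, so successive shifts are 7, 8, 9, ….
Undoing it on rmaxpx: r−7=k, m−8=e, a−9=r, x−10=n, p−11=e, x−12=l.

kernel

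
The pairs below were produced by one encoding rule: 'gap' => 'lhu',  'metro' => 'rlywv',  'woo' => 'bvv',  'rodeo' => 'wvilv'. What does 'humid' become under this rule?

The rule splits by letter class: vowels +7, consonants +5.
For humid: h(cons)+5=m, u(vowel)+7=b, m(cons)+5=r, i(vowel)+7=p, d(cons)+5=i.

mbrpi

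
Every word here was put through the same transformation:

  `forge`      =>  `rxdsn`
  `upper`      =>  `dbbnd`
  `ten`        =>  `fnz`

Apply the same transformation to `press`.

The shift depends on letter class: consonant f→r is +12, but vowel o→x is +9. Vowels shift forward by 9 and consonants shift forward by 12.
Applying it to press: p(cons)+12=b, r(cons)+12=d, e(vowel)+9=n, s(cons)+12=e, s(cons)+12=e.

bdnee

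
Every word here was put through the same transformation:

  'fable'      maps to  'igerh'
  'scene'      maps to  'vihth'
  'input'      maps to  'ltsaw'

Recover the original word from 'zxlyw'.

wrist

A repeating key of period 2 is used — shifts +3, +6 over and over.
Undoing it on zxlyw: z−3=w, x−6=r, l−3=i, y−6=s, w−3=t.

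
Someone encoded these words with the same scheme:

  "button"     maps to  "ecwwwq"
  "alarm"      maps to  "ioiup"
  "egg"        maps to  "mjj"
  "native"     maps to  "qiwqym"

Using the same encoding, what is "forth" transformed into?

The shift depends on letter class: consonant b→e is +3, but vowel u→c is +8. Vowels shift forward by 8 and consonants shift forward by 3.
On forth: f(cons)+3=i, o(vowel)+8=w, r(cons)+3=u, t(cons)+3=w, h(cons)+3=k.

iwuwk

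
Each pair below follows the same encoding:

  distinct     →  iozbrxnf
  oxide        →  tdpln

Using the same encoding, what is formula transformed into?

Each letter shifts forward by (position + 5), i.e. 5, 6, 7, … — the shift grows by one for each successive letter.
Applying it to formula: f+5=k, o+6=u, r+7=y, m+8=u, u+9=d, l+10=v, a+11=l.

kuyudvl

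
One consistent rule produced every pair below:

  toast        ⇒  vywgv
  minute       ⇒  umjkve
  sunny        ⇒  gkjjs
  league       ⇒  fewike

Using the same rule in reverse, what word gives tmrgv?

first

t(19)→v(21) and o(14)→y(24) fit y≡15x+22 (mod 26); the inverse of 15 mod 26 is 7. Each letter's alphabet position (a=0..z=25) is mapped through 15·x+22 mod 26 — an affine cipher.
Undoing it on tmrgv: t(19)→7·(19−22)≡5=f; m(12)→7·(12−22)≡8=i; r(17)→7·(17−22)≡17=r; g(6)→7·(6−22)≡18=s; v(21)→7·(21−22)≡19=t (all mod 26).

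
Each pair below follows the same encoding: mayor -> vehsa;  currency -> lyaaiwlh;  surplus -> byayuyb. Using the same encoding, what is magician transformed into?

The shift depends on letter class: consonant m→v is +9, but vowel a→e is +4. Vowels shift forward by 4 and consonants shift forward by 9.
Applying it to magician: m(cons)+9=v, a(vowel)+4=e, g(cons)+9=p, i(vowel)+4=m, c(cons)+9=l, i(vowel)+4=m, a(vowel)+4=e, n(cons)+9=w.

vepmlmew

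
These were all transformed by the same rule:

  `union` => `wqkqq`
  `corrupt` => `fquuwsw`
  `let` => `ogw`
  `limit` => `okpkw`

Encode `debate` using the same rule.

ggecwg

The rule splits by letter class: vowels +2, consonants +3.
On debate: d(cons)+3=g, e(vowel)+2=g, b(cons)+3=e, a(vowel)+2=c, t(cons)+3=w, e(vowel)+2=g.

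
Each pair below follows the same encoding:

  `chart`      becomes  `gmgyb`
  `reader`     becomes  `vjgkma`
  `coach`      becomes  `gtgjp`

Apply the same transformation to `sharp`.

In chart: c→g is +4, h→m is +5, a→g is +6, r→y is +7 — the shift increases by 1 each position. The shift increases by 1 at each position, starting from +4: 4, 5, 6, ….
On sharp: s+4=w, h+5=m, a+6=g, r+7=y, p+8=x.

wmgyx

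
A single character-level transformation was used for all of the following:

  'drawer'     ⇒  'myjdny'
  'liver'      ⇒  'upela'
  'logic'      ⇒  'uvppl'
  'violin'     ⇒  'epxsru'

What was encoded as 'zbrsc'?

A repeating key of period 2 is used — shifts +9, +7 over and over.
Decoding zbrsc: z−9=q, b−7=u, r−9=i, s−7=l, c−9=t.

quilt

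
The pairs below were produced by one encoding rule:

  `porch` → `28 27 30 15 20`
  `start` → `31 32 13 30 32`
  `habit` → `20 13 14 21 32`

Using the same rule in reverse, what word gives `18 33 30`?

fur

Each letter is replaced by its alphabet position (a=1..z=26) + 12.
Undoing it on 18 33 30: 18→(18−12)÷1=6=f, 33→(33−12)÷1=21=u, 30→(30−12)÷1=18=r.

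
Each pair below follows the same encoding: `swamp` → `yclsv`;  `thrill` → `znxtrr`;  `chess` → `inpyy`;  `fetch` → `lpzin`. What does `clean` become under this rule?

irplt

The shift depends on letter class: consonant s→y is +6, but vowel a→l is +11. Vowels shift forward by 11 and consonants shift forward by 6.
For clean: c(cons)+6=i, l(cons)+6=r, e(vowel)+11=p, a(vowel)+11=l, n(cons)+6=t.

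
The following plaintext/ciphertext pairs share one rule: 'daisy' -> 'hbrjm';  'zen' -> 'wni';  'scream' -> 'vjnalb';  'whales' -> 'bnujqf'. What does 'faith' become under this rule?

The output letters match the input read backwards, each shifted +9: daisy reversed is ysiad. The word is reversed, then every letter is shifted forward by 9.
For faith: reverse → htiaf; then shift: h+9=q, t+9=c, i+9=r, a+9=j, f+9=o.

qcrjo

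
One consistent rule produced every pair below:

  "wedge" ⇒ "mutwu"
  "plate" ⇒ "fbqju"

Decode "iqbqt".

salad

Compare letters: w→m is +16, e→u is +16, d→t is +16 — a constant shift. Every letter moves 16 places later in the alphabet, wrapping around z→a.
Reversing it on iqbqt: i−16=s, q−16=a, b−16=l, q−16=a, t−16=d.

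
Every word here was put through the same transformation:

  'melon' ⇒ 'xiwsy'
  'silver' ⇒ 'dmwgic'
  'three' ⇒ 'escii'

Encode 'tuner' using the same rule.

eyyic

The shift depends on letter class: consonant m→x is +11, but vowel e→i is +4. Two shifts are in play — +4 for a/e/i/o/u, +11 for every other letter.
On tuner: t(cons)+11=e, u(vowel)+4=y, n(cons)+11=y, e(vowel)+4=i, r(cons)+11=c.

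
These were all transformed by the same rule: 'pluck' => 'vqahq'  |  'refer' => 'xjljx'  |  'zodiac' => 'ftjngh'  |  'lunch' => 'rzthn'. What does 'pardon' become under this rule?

Shifts by position in pluck: pos 0: p→v (+6), pos 1: l→q (+5), pos 2: u→a (+6), pos 3: c→h (+5) — repeating every 2. A repeating key of period 2 is used — shifts +6, +5 over and over.
For pardon: p+6=v, a+5=f, r+6=x, d+5=i, o+6=u, n+5=s.

vfxius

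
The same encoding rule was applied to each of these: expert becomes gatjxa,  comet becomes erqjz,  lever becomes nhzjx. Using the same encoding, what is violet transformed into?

xlsqka

In expert: e→g is +2, x→a is +3, p→t is +4, e→j is +5 — the shift increases by 1 each position. Each letter shifts forward by (position + 2), i.e. 2, 3, 4, … — the shift grows by one for each successive letter.
On violet: v+2=x, i+3=l, o+4=s, l+5=q, e+6=k, t+7=a.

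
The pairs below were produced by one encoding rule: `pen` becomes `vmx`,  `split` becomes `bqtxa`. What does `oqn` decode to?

The output letters match the input read backwards, each shifted +8: pen reversed is nep. Read the word backwards and shift each letter +8.
Undoing it on oqn: shift back: o−8=g, q−8=i, n−8=f → gif; then reverse → fig.

fig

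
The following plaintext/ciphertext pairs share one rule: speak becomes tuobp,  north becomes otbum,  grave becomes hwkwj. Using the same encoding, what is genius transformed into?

hjxjzc

Shifts by position in speak: pos 0: s→t (+1), pos 1: p→u (+5), pos 2: e→o (+10), pos 3: a→b (+1), pos 4: k→p (+5) — repeating every 3. The shifts repeat in a cycle of length 3: positions 0,1,… shift by +1, +5, +10, then the pattern repeats.
For genius: g+1=h, e+5=j, n+10=x, i+1=j, u+5=z, s+10=c.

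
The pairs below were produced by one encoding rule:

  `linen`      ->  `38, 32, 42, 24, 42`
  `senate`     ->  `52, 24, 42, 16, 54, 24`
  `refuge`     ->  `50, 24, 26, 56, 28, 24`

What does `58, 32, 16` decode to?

via

l(#12)→38 and i(#9)→32: differences scale by 2, so n = 2·pos + 14. With a=1..z=26, the number is 2·pos + 14.
Undoing it on 58, 32, 16: 58→(58−14)÷2=22=v, 32→(32−14)÷2=9=i, 16→(16−14)÷2=1=a.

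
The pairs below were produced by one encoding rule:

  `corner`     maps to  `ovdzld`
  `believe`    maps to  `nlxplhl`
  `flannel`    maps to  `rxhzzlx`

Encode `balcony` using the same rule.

nhxovzk

The shift depends on letter class: consonant c→o is +12, but vowel o→v is +7. Two shifts are in play — +7 for a/e/i/o/u, +12 for every other letter.
For balcony: b(cons)+12=n, a(vowel)+7=h, l(cons)+12=x, c(cons)+12=o, o(vowel)+7=v, n(cons)+12=z, y(cons)+12=k.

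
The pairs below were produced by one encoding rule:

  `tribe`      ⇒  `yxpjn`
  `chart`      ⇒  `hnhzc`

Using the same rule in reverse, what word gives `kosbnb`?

In tribe: t→y is +5, r→x is +6, i→p is +7, b→j is +8 — the shift increases by 1 each position. Each letter shifts forward by (position + 5), i.e. 5, 6, 7, … — the shift grows by one for each successive letter.
Undoing it on kosbnb: k−5=f, o−6=i, s−7=l, b−8=t, n−9=e, b−10=r.

filter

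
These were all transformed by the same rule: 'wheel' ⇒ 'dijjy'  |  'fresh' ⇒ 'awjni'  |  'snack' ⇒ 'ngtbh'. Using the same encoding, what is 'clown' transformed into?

w(22)→d(3) and h(7)→i(8) fit y≡17x+19 (mod 26); the inverse of 17 mod 26 is 23. Treating letters as 0–25, the rule is x ↦ 17x + 19 (mod 26).
For clown: c(2)→17·2+19≡1=b; l(11)→17·11+19≡24=y; o(14)→17·14+19≡23=x; w(22)→17·22+19≡3=d; n(13)→17·13+19≡6=g (all mod 26).

byxdg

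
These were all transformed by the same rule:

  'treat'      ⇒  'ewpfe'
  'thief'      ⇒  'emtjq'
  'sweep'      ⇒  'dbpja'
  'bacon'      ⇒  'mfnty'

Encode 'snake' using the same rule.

dslpp

Shifts by position in treat: pos 0: t→e (+11), pos 1: r→w (+5), pos 2: e→p (+11), pos 3: a→f (+5) — repeating every 2. The shifts repeat in a cycle of length 2: positions 0,1,… shift by +11, +5, then the pattern repeats.
For snake: s+11=d, n+5=s, a+11=l, k+5=p, e+11=p.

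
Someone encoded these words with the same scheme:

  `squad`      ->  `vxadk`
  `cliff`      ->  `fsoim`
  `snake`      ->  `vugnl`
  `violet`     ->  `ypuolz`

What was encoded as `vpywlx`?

Shifts by position in squad: pos 0: s→v (+3), pos 1: q→x (+7), pos 2: u→a (+6), pos 3: a→d (+3), pos 4: d→k (+7) — repeating every 3. The shifts repeat in a cycle of length 3: positions 0,1,… shift by +3, +7, +6, then the pattern repeats.
Decoding vpywlx: v−3=s, p−7=i, y−6=s, w−3=t, l−7=e, x−6=r.

sister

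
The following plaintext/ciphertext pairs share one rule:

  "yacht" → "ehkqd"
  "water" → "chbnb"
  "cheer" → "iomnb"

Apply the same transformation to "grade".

myimo

In yacht: y→e is +6, a→h is +7, c→k is +8, h→q is +9 — the shift increases by 1 each position. Each letter shifts forward by (position + 6), i.e. 6, 7, 8, … — the shift grows by one for each successive letter.
For grade: g+6=m, r+7=y, a+8=i, d+9=m, e+10=o.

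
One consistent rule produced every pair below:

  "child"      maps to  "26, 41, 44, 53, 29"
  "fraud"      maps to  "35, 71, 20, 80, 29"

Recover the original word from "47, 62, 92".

c(#3)→26 and h(#8)→41: differences scale by 3, so n = 3·pos + 17. With a=1..z=26, the number is 3·pos + 17.
Undoing it on 47, 62, 92: 47→(47−17)÷3=10=j, 62→(62−17)÷3=15=o, 92→(92−17)÷3=25=y.

joy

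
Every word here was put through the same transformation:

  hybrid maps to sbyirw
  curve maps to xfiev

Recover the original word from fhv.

Each pair mirrors across the alphabet (h↔s, y↔b, b↔y): positions sum to 25. This is the alphabet-reversal cipher (Atbash): a becomes z, b becomes y, etc.
Decoding fhv: f↔u, h↔s, v↔e.

use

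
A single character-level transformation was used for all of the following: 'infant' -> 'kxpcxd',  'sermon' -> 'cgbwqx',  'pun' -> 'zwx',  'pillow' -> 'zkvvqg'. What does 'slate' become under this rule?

The shift depends on letter class: consonant n→x is +10, but vowel i→k is +2. Two shifts are in play — +2 for a/e/i/o/u, +10 for every other letter.
Applying it to slate: s(cons)+10=c, l(cons)+10=v, a(vowel)+2=c, t(cons)+10=d, e(vowel)+2=g.

cvcdg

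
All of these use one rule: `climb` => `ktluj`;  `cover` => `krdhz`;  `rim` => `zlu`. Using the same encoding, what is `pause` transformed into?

xdxah

The shift depends on letter class: consonant c→k is +8, but vowel i→l is +3. Vowels shift forward by 3 and consonants shift forward by 8.
On pause: p(cons)+8=x, a(vowel)+3=d, u(vowel)+3=x, s(cons)+8=a, e(vowel)+3=h.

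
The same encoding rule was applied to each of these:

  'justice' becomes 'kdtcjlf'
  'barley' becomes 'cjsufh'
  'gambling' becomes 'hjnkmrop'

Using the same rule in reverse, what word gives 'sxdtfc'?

rocket

The shifts repeat in a cycle of length 2: positions 0,1,… shift by +1, +9, then the pattern repeats.
Decoding sxdtfc: s−1=r, x−9=o, d−1=c, t−9=k, f−1=e, c−9=t.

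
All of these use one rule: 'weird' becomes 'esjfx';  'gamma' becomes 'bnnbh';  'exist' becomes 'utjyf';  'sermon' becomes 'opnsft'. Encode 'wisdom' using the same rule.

Two steps: reverse the string, then apply a Caesar shift of +1.
Applying it to wisdom: reverse → modsiw; then shift: m+1=n, o+1=p, d+1=e, s+1=t, i+1=j, w+1=x.

npetjx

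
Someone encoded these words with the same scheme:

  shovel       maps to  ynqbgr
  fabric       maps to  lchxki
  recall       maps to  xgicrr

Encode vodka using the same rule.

bqjqc

The shift depends on letter class: consonant s→y is +6, but vowel o→q is +2. Two shifts are in play — +2 for a/e/i/o/u, +6 for every other letter.
For vodka: v(cons)+6=b, o(vowel)+2=q, d(cons)+6=j, k(cons)+6=q, a(vowel)+2=c.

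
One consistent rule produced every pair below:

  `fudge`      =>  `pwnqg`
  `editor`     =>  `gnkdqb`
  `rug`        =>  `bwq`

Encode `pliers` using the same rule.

zvkgbc

Vowels shift forward by 2 and consonants shift forward by 10.
On pliers: p(cons)+10=z, l(cons)+10=v, i(vowel)+2=k, e(vowel)+2=g, r(cons)+10=b, s(cons)+10=c.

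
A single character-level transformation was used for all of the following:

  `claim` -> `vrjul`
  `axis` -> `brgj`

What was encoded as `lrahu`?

lyric

The output letters match the input read backwards, each shifted +9: claim reversed is mialc. The word is reversed, then every letter is shifted forward by 9.
Decoding lrahu: shift back: l−9=c, r−9=i, a−9=r, h−9=y, u−9=l → ciryl; then reverse → lyric.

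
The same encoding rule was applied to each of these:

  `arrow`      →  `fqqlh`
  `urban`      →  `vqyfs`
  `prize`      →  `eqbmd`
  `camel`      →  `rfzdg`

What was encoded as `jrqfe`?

scrap

Each letter's alphabet position (a=0..z=25) is mapped through 19·x+5 mod 26 — an affine cipher.
Decoding jrqfe: j(9)→11·(9−5)≡18=s; r(17)→11·(17−5)≡2=c; q(16)→11·(16−5)≡17=r; f(5)→11·(5−5)≡0=a; e(4)→11·(4−5)≡15=p (all mod 26).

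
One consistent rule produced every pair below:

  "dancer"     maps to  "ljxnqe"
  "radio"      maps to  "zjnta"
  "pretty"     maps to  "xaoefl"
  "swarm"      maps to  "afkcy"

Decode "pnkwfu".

health

In dancer: d→l is +8, a→j is +9, n→x is +10, c→n is +11 — the shift increases by 1 each position. Letter i (0-indexed) is shifted by i+8, so successive shifts are 8, 9, 10, ….
Decoding pnkwfu: p−8=h, n−9=e, k−10=a, w−11=l, f−12=t, u−13=h.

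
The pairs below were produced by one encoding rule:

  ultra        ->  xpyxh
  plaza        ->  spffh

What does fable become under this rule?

In ultra: u→x is +3, l→p is +4, t→y is +5, r→x is +6 — the shift increases by 1 each position. The shift increases by 1 at each position, starting from +3: 3, 4, 5, ….
Applying it to fable: f+3=i, a+4=e, b+5=g, l+6=r, e+7=l.

iegrl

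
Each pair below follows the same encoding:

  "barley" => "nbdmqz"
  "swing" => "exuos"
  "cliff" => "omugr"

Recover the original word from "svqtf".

guest

Shifts by position in barley: pos 0: b→n (+12), pos 1: a→b (+1), pos 2: r→d (+12), pos 3: l→m (+1) — repeating every 2. It's a Vigenère-style cipher with numeric key [12,1]: position i shifts by key[i mod 2].
Decoding svqtf: s−12=g, v−1=u, q−12=e, t−1=s, f−12=t.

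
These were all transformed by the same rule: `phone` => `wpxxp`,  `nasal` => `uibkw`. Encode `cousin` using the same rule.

In phone: p→w is +7, h→p is +8, o→x is +9, n→x is +10 — the shift increases by 1 each position. Letter i (0-indexed) is shifted by i+7, so successive shifts are 7, 8, 9, ….
For cousin: c+7=j, o+8=w, u+9=d, s+10=c, i+11=t, n+12=z.

jwdctz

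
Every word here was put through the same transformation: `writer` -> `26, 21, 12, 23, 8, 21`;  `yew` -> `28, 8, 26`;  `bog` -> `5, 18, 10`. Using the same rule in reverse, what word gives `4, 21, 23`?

w is letter #23 and maps to 26: an offset of 3. Letters become their 1-based position plus 3 (so a→4, b→5, …).
Reversing it on 4, 21, 23: 4→(4−3)÷1=1=a, 21→(21−3)÷1=18=r, 23→(23−3)÷1=20=t.

art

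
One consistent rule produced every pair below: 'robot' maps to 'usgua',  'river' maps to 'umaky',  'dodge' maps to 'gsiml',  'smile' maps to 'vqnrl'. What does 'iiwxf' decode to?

In robot: r→u is +3, o→s is +4, b→g is +5, o→u is +6 — the shift increases by 1 each position. The shift increases by 1 at each position, starting from +3: 3, 4, 5, ….
Reversing it on iiwxf: i−3=f, i−4=e, w−5=r, x−6=r, f−7=y.

ferry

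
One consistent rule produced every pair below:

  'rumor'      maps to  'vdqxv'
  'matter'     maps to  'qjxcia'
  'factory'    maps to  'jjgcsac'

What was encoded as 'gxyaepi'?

courage

Shifts by position in rumor: pos 0: r→v (+4), pos 1: u→d (+9), pos 2: m→q (+4), pos 3: o→x (+9) — repeating every 2. The shifts repeat in a cycle of length 2: positions 0,1,… shift by +4, +9, then the pattern repeats.
Reversing it on gxyaepi: g−4=c, x−9=o, y−4=u, a−9=r, e−4=a, p−9=g, i−4=e.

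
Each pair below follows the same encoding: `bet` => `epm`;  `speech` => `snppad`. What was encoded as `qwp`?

Read the word backwards and shift each letter +11.
Reversing it on qwp: shift back: q−11=f, w−11=l, p−11=e → fle; then reverse → elf.

elf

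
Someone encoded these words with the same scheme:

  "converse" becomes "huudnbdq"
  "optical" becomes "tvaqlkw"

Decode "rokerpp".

Each letter shifts forward by (position + 5), i.e. 5, 6, 7, … — the shift grows by one for each successive letter.
Undoing it on rokerpp: r−5=m, o−6=i, k−7=d, e−8=w, r−9=i, p−10=f, p−11=e.

midwife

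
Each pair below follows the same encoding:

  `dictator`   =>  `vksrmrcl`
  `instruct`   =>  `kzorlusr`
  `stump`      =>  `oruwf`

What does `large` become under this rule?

tmley

Each letter's alphabet position (a=0..z=25) is mapped through 3·x+12 mod 26 — an affine cipher.
On large: l(11)→3·11+12≡19=t; a(0)→3·0+12≡12=m; r(17)→3·17+12≡11=l; g(6)→3·6+12≡4=e; e(4)→3·4+12≡24=y (all mod 26).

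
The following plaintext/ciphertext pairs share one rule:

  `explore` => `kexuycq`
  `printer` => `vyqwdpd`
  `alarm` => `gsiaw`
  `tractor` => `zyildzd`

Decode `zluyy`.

In explore: e→k is +6, x→e is +7, p→x is +8, l→u is +9 — the shift increases by 1 each position. Each letter shifts forward by (position + 6), i.e. 6, 7, 8, … — the shift grows by one for each successive letter.
Decoding zluyy: z−6=t, l−7=e, u−8=m, y−9=p, y−10=o.

tempo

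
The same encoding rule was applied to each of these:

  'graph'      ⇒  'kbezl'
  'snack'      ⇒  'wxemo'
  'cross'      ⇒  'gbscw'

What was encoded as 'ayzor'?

Shifts by position in graph: pos 0: g→k (+4), pos 1: r→b (+10), pos 2: a→e (+4), pos 3: p→z (+10) — repeating every 2. It's a Vigenère-style cipher with numeric key [4,10]: position i shifts by key[i mod 2].
Reversing it on ayzor: a−4=w, y−10=o, z−4=v, o−10=e, r−4=n.

woven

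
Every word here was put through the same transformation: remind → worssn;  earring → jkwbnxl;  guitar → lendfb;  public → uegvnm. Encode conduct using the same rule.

The shifts repeat in a cycle of length 2: positions 0,1,… shift by +5, +10, then the pattern repeats.
For conduct: c+5=h, o+10=y, n+5=s, d+10=n, u+5=z, c+10=m, t+5=y.

hysnzmy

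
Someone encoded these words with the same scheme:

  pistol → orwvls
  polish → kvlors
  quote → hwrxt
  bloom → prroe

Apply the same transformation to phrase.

hvduks

The output letters match the input read backwards, each shifted +3: pistol reversed is lotsip. Two steps: reverse the string, then apply a Caesar shift of +3.
For phrase: reverse → esarhp; then shift: e+3=h, s+3=v, a+3=d, r+3=u, h+3=k, p+3=s.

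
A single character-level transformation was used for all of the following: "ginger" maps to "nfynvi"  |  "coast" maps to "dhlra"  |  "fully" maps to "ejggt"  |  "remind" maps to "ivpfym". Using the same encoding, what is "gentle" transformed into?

nvyagv

g(6)→n(13) and i(8)→f(5) fit y≡9x+11 (mod 26); the inverse of 9 mod 26 is 3. Each letter's alphabet position (a=0..z=25) is mapped through 9·x+11 mod 26 — an affine cipher.
For gentle: g(6)→9·6+11≡13=n; e(4)→9·4+11≡21=v; n(13)→9·13+11≡24=y; t(19)→9·19+11≡0=a; l(11)→9·11+11≡6=g; e(4)→9·4+11≡21=v (all mod 26).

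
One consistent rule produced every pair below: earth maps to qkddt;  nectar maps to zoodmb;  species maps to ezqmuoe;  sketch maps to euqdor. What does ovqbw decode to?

clerk

It's a Vigenère-style cipher with numeric key [12,10]: position i shifts by key[i mod 2].
Decoding ovqbw: o−12=c, v−10=l, q−12=e, b−10=r, w−12=k.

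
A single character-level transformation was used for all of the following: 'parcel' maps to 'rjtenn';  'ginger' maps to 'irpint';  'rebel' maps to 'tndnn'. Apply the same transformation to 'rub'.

tdd

The shift depends on letter class: consonant p→r is +2, but vowel a→j is +9. Vowels shift forward by 9 and consonants shift forward by 2.
For rub: r(cons)+2=t, u(vowel)+9=d, b(cons)+2=d.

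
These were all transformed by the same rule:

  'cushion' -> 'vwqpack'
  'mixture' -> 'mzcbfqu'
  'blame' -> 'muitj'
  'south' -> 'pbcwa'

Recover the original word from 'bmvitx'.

The output letters match the input read backwards, each shifted +8: cushion reversed is noihsuc. The word is reversed, then every letter is shifted forward by 8.
Undoing it on bmvitx: shift back: b−8=t, m−8=e, v−8=n, i−8=a, t−8=l, x−8=p → tenalp; then reverse → planet.

planet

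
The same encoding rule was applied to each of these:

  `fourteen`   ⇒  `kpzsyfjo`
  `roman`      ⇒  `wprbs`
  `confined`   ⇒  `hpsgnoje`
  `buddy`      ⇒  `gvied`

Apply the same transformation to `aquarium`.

frzbwjzn

Shifts by position in fourteen: pos 0: f→k (+5), pos 1: o→p (+1), pos 2: u→z (+5), pos 3: r→s (+1) — repeating every 2. The shifts repeat in a cycle of length 2: positions 0,1,… shift by +5, +1, then the pattern repeats.
Applying it to aquarium: a+5=f, q+1=r, u+5=z, a+1=b, r+5=w, i+1=j, u+5=z, m+1=n.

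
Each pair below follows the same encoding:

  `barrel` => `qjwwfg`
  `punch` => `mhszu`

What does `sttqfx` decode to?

The output letters match the input read backwards, each shifted +5: barrel reversed is lerrab. Two steps: reverse the string, then apply a Caesar shift of +5.
Decoding sttqfx: shift back: s−5=n, t−5=o, t−5=o, q−5=l, f−5=a, x−5=s → noolas; then reverse → saloon.

saloon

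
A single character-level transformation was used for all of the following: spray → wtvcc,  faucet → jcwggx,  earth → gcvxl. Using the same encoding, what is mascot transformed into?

qcwgqx

The shift depends on letter class: consonant s→w is +4, but vowel a→c is +2. The rule splits by letter class: vowels +2, consonants +4.
On mascot: m(cons)+4=q, a(vowel)+2=c, s(cons)+4=w, c(cons)+4=g, o(vowel)+2=q, t(cons)+4=x.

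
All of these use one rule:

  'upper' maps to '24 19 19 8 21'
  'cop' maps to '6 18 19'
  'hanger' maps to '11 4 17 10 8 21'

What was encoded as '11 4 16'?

ham

u is letter #21 and maps to 24: an offset of 3. The number is (letter's place in the alphabet, a=1) + 3.
Decoding 11 4 16: 11→(11−3)÷1=8=h, 4→(4−3)÷1=1=a, 16→(16−3)÷1=13=m.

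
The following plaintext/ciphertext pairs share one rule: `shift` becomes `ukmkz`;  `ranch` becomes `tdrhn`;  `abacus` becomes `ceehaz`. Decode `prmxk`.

noise

In shift: s→u is +2, h→k is +3, i→m is +4, f→k is +5 — the shift increases by 1 each position. Letter i (0-indexed) is shifted by i+2, so successive shifts are 2, 3, 4, ….
Decoding prmxk: p−2=n, r−3=o, m−4=i, x−5=s, k−6=e.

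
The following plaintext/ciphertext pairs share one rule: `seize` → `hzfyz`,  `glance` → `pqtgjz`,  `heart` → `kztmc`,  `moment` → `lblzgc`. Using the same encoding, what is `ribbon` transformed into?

mfoobg

s(18)→h(7) and e(4)→z(25) fit y≡21x+19 (mod 26); the inverse of 21 mod 26 is 5. This is an affine cipher: with a=0,…,z=25, each position x becomes (21x+19) mod 26.
On ribbon: r(17)→21·17+19≡12=m; i(8)→21·8+19≡5=f; b(1)→21·1+19≡14=o; b(1)→21·1+19≡14=o; o(14)→21·14+19≡1=b; n(13)→21·13+19≡6=g (all mod 26).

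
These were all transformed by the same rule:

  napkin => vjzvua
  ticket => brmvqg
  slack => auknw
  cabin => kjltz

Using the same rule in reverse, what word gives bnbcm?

terra

In napkin: n→v is +8, a→j is +9, p→z is +10, k→v is +11 — the shift increases by 1 each position. The shift increases by 1 at each position, starting from +8: 8, 9, 10, ….
Reversing it on bnbcm: b−8=t, n−9=e, b−10=r, c−11=r, m−12=a.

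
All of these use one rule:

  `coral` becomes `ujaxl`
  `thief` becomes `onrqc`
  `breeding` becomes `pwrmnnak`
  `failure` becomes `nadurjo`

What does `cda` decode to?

The output letters match the input read backwards, each shifted +9: coral reversed is laroc. The word is reversed, then every letter is shifted forward by 9.
Undoing it on cda: shift back: c−9=t, d−9=u, a−9=r → tur; then reverse → rut.

rut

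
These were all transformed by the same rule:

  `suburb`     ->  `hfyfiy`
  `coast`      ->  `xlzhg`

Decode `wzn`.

Each pair mirrors across the alphabet (s↔h, u↔f, b↔y): positions sum to 25. Each letter is replaced by its mirror in the alphabet: a↔z, b↔y, c↔x, and so on (the Atbash cipher).
Reversing it on wzn: w↔d, z↔a, n↔m.

dam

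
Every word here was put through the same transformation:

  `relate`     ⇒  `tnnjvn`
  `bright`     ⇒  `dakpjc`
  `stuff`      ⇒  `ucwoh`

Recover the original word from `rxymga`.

Shifts by position in relate: pos 0: r→t (+2), pos 1: e→n (+9), pos 2: l→n (+2), pos 3: a→j (+9) — repeating every 2. It's a Vigenère-style cipher with numeric key [2,9]: position i shifts by key[i mod 2].
Reversing it on rxymga: r−2=p, x−9=o, y−2=w, m−9=d, g−2=e, a−9=r.

powder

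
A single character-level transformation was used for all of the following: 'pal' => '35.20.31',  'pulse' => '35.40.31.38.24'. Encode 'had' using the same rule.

The number is (letter's place in the alphabet, a=1) + 19.
Applying it to had: h=8→27, a=1→20, d=4→23.

27.20.23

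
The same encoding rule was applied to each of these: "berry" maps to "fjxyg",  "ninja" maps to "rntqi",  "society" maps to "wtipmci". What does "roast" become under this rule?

vtgzb

In berry: b→f is +4, e→j is +5, r→x is +6, r→y is +7 — the shift increases by 1 each position. The shift increases by 1 at each position, starting from +4: 4, 5, 6, ….
For roast: r+4=v, o+5=t, a+6=g, s+7=z, t+8=b.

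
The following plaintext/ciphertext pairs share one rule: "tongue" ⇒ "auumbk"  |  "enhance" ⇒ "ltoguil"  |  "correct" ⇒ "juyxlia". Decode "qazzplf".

The shifts repeat in a cycle of length 2: positions 0,1,… shift by +7, +6, then the pattern repeats.
Undoing it on qazzplf: q−7=j, a−6=u, z−7=s, z−6=t, p−7=i, l−6=f, f−7=y.

justify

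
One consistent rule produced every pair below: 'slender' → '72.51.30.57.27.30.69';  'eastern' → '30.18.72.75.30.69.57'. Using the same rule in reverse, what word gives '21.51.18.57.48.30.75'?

blanket

The formula is n = 3×(alphabet index, a=1) + 15.
Undoing it on 21.51.18.57.48.30.75: 21→(21−15)÷3=2=b, 51→(51−15)÷3=12=l, 18→(18−15)÷3=1=a, 57→(57−15)÷3=14=n, 48→(48−15)÷3=11=k, 30→(30−15)÷3=5=e, 75→(75−15)÷3=20=t.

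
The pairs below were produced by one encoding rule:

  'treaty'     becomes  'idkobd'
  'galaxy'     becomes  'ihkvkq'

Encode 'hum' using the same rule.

wer

The output letters match the input read backwards, each shifted +10: treaty reversed is ytaert. Two steps: reverse the string, then apply a Caesar shift of +10.
On hum: reverse → muh; then shift: m+10=w, u+10=e, h+10=r.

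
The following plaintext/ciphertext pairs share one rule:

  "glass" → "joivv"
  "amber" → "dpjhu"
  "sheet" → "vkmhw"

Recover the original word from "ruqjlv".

A repeating key of period 3 is used — shifts +3, +3, +8 over and over.
Decoding ruqjlv: r−3=o, u−3=r, q−8=i, j−3=g, l−3=i, v−8=n.

origin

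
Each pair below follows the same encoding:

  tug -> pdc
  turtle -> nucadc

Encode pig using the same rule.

The output letters match the input read backwards, each shifted +9: tug reversed is gut. Read the word backwards and shift each letter +9.
Applying it to pig: reverse → gip; then shift: g+9=p, i+9=r, p+9=y.

pry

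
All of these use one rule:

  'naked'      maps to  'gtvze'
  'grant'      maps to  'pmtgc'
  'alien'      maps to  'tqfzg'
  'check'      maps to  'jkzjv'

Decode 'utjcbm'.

factor

n(13)→g(6) and a(0)→t(19) fit y≡21x+19 (mod 26); the inverse of 21 mod 26 is 5. This is an affine cipher: with a=0,…,z=25, each position x becomes (21x+19) mod 26.
Reversing it on utjcbm: u(20)→5·(20−19)≡5=f; t(19)→5·(19−19)≡0=a; j(9)→5·(9−19)≡2=c; c(2)→5·(2−19)≡19=t; b(1)→5·(1−19)≡14=o; m(12)→5·(12−19)≡17=r (all mod 26).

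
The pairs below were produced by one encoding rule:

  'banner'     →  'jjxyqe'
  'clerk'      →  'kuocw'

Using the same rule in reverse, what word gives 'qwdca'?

intro

Letter i (0-indexed) is shifted by i+8, so successive shifts are 8, 9, 10, ….
Undoing it on qwdca: q−8=i, w−9=n, d−10=t, c−11=r, a−12=o.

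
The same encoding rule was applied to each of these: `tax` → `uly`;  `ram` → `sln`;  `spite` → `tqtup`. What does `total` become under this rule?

uzulm

The rule splits by letter class: vowels +11, consonants +1.
On total: t(cons)+1=u, o(vowel)+11=z, t(cons)+1=u, a(vowel)+11=l, l(cons)+1=m.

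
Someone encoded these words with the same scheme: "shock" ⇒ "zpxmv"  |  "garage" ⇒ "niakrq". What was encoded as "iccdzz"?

In shock: s→z is +7, h→p is +8, o→x is +9, c→m is +10 — the shift increases by 1 each position. Letter i (0-indexed) is shifted by i+7, so successive shifts are 7, 8, 9, ….
Reversing it on iccdzz: i−7=b, c−8=u, c−9=t, d−10=t, z−11=o, z−12=n.

button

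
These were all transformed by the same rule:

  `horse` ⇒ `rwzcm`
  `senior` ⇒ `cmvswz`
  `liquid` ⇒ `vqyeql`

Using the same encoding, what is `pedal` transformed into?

A repeating key of period 3 is used — shifts +10, +8, +8 over and over.
Applying it to pedal: p+10=z, e+8=m, d+8=l, a+10=k, l+8=t.

zmlkt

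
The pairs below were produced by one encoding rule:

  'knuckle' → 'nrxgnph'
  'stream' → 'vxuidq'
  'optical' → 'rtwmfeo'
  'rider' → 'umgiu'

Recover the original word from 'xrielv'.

unfair

Shifts by position in knuckle: pos 0: k→n (+3), pos 1: n→r (+4), pos 2: u→x (+3), pos 3: c→g (+4) — repeating every 2. It's a Vigenère-style cipher with numeric key [3,4]: position i shifts by key[i mod 2].
Reversing it on xrielv: x−3=u, r−4=n, i−3=f, e−4=a, l−3=i, v−4=r.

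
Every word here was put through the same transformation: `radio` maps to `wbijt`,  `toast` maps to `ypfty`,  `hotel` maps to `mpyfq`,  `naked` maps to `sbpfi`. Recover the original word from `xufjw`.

stair

It's a Vigenère-style cipher with numeric key [5,1]: position i shifts by key[i mod 2].
Undoing it on xufjw: x−5=s, u−1=t, f−5=a, j−1=i, w−5=r.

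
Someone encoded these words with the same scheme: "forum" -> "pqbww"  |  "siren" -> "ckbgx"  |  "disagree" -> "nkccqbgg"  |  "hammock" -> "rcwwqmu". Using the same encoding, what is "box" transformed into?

lqh

The rule splits by letter class: vowels +2, consonants +10.
On box: b(cons)+10=l, o(vowel)+2=q, x(cons)+10=h.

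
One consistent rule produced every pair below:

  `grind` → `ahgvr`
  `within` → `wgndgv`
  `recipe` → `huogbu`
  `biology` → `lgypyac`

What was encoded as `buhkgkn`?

Each letter's alphabet position (a=0..z=25) is mapped through 3·x+8 mod 26 — an affine cipher.
Undoing it on buhkgkn: b(1)→9·(1−8)≡15=p; u(20)→9·(20−8)≡4=e; h(7)→9·(7−8)≡17=r; k(10)→9·(10−8)≡18=s; g(6)→9·(6−8)≡8=i; k(10)→9·(10−8)≡18=s; n(13)→9·(13−8)≡19=t (all mod 26).

persist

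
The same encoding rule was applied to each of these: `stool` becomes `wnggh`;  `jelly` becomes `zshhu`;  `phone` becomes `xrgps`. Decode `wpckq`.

snack

s(18)→w(22) and t(19)→n(13) fit y≡17x+2 (mod 26); the inverse of 17 mod 26 is 23. Each letter's alphabet position (a=0..z=25) is mapped through 17·x+2 mod 26 — an affine cipher.
Reversing it on wpckq: w(22)→23·(22−2)≡18=s; p(15)→23·(15−2)≡13=n; c(2)→23·(2−2)≡0=a; k(10)→23·(10−2)≡2=c; q(16)→23·(16−2)≡10=k (all mod 26).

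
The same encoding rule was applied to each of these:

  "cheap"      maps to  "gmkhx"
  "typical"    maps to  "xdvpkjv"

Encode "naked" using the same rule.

In cheap: c→g is +4, h→m is +5, e→k is +6, a→h is +7 — the shift increases by 1 each position. Letter i (0-indexed) is shifted by i+4, so successive shifts are 4, 5, 6, ….
Applying it to naked: n+4=r, a+5=f, k+6=q, e+7=l, d+8=l.

rfqll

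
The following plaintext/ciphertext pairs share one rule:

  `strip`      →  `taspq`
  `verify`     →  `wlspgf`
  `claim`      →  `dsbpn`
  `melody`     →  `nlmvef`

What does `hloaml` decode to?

gentle

The shifts repeat in a cycle of length 2: positions 0,1,… shift by +1, +7, then the pattern repeats.
Undoing it on hloaml: h−1=g, l−7=e, o−1=n, a−7=t, m−1=l, l−7=e.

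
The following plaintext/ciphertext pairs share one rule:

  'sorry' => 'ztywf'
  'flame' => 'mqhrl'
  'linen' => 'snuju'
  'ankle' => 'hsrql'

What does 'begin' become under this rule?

ijnnu

Shifts by position in sorry: pos 0: s→z (+7), pos 1: o→t (+5), pos 2: r→y (+7), pos 3: r→w (+5) — repeating every 2. The shifts repeat in a cycle of length 2: positions 0,1,… shift by +7, +5, then the pattern repeats.
Applying it to begin: b+7=i, e+5=j, g+7=n, i+5=n, n+7=u.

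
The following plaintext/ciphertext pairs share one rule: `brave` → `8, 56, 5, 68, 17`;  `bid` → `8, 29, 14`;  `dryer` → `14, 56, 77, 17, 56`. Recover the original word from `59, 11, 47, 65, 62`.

b(#2)→8 and r(#18)→56: differences scale by 3, so n = 3·pos + 2. With a=1..z=26, the number is 3·pos + 2.
Undoing it on 59, 11, 47, 65, 62: 59→(59−2)÷3=19=s, 11→(11−2)÷3=3=c, 47→(47−2)÷3=15=o, 65→(65−2)÷3=21=u, 62→(62−2)÷3=20=t.

scout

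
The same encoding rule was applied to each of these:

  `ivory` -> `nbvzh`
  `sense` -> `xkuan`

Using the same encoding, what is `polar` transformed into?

uusia

In ivory: i→n is +5, v→b is +6, o→v is +7, r→z is +8 — the shift increases by 1 each position. The shift increases by 1 at each position, starting from +5: 5, 6, 7, ….
On polar: p+5=u, o+6=u, l+7=s, a+8=i, r+9=a.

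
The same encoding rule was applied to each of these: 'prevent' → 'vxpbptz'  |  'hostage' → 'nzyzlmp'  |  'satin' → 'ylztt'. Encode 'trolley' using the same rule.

The shift depends on letter class: consonant p→v is +6, but vowel e→p is +11. Vowels shift forward by 11 and consonants shift forward by 6.
On trolley: t(cons)+6=z, r(cons)+6=x, o(vowel)+11=z, l(cons)+6=r, l(cons)+6=r, e(vowel)+11=p, y(cons)+6=e.

zxzrrpe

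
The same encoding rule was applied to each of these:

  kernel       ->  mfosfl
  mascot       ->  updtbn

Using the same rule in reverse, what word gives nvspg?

forum

The output letters match the input read backwards, each shifted +1: kernel reversed is lenrek. The word is reversed, then every letter is shifted forward by 1.
Decoding nvspg: shift back: n−1=m, v−1=u, s−1=r, p−1=o, g−1=f → murof; then reverse → forum.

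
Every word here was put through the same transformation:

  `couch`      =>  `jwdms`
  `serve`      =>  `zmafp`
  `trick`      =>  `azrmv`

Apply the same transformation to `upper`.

bxyoc

In couch: c→j is +7, o→w is +8, u→d is +9, c→m is +10 — the shift increases by 1 each position. Letter i (0-indexed) is shifted by i+7, so successive shifts are 7, 8, 9, ….
Applying it to upper: u+7=b, p+8=x, p+9=y, e+10=o, r+11=c.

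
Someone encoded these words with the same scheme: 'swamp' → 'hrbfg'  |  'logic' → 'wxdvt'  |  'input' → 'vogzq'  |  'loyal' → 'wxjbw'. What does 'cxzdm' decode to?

s(18)→h(7) and w(22)→r(17) fit y≡9x+1 (mod 26); the inverse of 9 mod 26 is 3. This is an affine cipher: with a=0,…,z=25, each position x becomes (9x+1) mod 26.
Reversing it on cxzdm: c(2)→3·(2−1)≡3=d; x(23)→3·(23−1)≡14=o; z(25)→3·(25−1)≡20=u; d(3)→3·(3−1)≡6=g; m(12)→3·(12−1)≡7=h (all mod 26).

dough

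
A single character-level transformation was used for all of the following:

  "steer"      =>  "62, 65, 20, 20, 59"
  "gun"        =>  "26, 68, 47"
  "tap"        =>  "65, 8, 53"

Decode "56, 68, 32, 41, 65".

s(#19)→62 and t(#20)→65: differences scale by 3, so n = 3·pos + 5. Each letter becomes 3×(its alphabet position, a=1..z=26) + 5.
Undoing it on 56, 68, 32, 41, 65: 56→(56−5)÷3=17=q, 68→(68−5)÷3=21=u, 32→(32−5)÷3=9=i, 41→(41−5)÷3=12=l, 65→(65−5)÷3=20=t.

quilt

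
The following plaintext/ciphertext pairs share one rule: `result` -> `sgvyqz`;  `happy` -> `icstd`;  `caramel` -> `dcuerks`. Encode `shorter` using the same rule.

tjrvyky

In result: r→s is +1, e→g is +2, s→v is +3, u→y is +4 — the shift increases by 1 each position. The shift increases by 1 at each position, starting from +1: 1, 2, 3, ….
For shorter: s+1=t, h+2=j, o+3=r, r+4=v, t+5=y, e+6=k, r+7=y.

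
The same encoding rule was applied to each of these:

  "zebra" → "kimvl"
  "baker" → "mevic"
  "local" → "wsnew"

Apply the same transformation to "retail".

Shifts by position in zebra: pos 0: z→k (+11), pos 1: e→i (+4), pos 2: b→m (+11), pos 3: r→v (+4) — repeating every 2. A repeating key of period 2 is used — shifts +11, +4 over and over.
For retail: r+11=c, e+4=i, t+11=e, a+4=e, i+11=t, l+4=p.

cieetp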